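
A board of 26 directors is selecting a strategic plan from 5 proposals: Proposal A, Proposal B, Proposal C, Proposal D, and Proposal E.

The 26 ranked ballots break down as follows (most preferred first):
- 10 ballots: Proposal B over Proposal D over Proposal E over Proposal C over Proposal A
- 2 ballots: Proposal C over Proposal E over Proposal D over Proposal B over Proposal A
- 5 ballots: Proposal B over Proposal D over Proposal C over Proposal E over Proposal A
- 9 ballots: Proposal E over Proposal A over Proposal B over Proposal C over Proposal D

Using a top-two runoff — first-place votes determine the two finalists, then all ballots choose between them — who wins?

Round 1 first-place votes: Proposal A 0, Proposal B 15, Proposal C 2, Proposal D 0, Proposal E 9. Proposal B and Proposal E advance.
Runoff: Proposal B is ranked above Proposal E on 15 ballots, Proposal E above Proposal B on 11.

Proposal B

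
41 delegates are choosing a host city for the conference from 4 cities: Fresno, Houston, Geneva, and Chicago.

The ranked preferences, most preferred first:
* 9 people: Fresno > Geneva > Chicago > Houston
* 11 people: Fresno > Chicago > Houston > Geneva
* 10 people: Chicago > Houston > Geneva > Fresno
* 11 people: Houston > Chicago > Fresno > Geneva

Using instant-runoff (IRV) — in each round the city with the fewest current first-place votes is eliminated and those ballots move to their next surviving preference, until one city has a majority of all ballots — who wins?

Round 1: Fresno 20, Houston 11, Geneva 0, Chicago 10. Geneva eliminated.
Round 2: Fresno 20, Houston 11, Chicago 10. Chicago eliminated.
Round 3: Fresno 20, Houston 21. Houston has a majority (≥21).

Houston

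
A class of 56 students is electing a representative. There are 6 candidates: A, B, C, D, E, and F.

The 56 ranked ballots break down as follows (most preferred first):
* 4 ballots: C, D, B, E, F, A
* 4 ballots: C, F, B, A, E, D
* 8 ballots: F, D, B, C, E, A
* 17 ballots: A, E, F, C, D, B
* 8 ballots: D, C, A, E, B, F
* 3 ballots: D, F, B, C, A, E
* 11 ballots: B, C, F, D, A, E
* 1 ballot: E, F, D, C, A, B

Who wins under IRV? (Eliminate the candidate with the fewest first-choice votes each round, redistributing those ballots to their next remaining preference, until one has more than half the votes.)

Round 1: A 17, B 11, C 8, D 11, E 1, F 8. E eliminated.
Round 2: A 17, B 11, C 8, D 11, F 9. C eliminated.
Round 3: A 17, B 11, D 15, F 13. B eliminated.
Round 4: A 17, D 15, F 24. D eliminated.
Round 5: A 25, F 31. F has a majority (≥29).

F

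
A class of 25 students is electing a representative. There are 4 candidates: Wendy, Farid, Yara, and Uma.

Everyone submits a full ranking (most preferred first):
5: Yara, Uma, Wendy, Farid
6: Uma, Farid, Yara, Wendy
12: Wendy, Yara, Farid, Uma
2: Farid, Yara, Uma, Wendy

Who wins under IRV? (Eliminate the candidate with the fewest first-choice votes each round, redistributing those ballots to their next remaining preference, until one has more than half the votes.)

Yara

Round 1: Wendy 12, Farid 2, Yara 5, Uma 6. Farid eliminated.
Round 2: Wendy 12, Yara 7, Uma 6. Uma eliminated.
Round 3: Wendy 12, Yara 13. Yara has a majority (≥13).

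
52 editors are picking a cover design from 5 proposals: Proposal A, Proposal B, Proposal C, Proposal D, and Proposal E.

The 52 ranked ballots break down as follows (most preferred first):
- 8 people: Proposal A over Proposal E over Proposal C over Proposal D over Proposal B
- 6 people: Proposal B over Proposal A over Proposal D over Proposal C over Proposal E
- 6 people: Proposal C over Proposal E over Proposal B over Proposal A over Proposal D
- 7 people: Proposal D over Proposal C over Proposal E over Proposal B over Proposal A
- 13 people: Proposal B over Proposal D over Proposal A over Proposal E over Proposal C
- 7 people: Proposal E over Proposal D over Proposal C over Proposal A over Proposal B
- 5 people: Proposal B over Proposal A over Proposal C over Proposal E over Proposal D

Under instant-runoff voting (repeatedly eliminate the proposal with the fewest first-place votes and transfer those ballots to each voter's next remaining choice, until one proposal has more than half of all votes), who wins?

Round 1: Proposal A 8, Proposal B 24, Proposal C 6, Proposal D 7, Proposal E 7. Proposal C eliminated.
Round 2: Proposal A 8, Proposal B 24, Proposal D 7, Proposal E 13. Proposal D eliminated.
Round 3: Proposal A 8, Proposal B 24, Proposal E 20. Proposal A eliminated.
Round 4: Proposal B 24, Proposal E 28. Proposal E has a majority (≥27).

Proposal E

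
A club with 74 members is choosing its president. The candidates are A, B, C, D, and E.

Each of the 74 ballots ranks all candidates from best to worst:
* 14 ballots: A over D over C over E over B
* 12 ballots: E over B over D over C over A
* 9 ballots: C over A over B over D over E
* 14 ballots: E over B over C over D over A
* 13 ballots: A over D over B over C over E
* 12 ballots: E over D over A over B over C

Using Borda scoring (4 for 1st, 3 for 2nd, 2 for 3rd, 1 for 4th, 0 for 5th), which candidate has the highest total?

E

A: 14×4 + 12×0 + 9×3 + 14×0 + 13×4 + 12×2 = 159
B: 14×0 + 12×3 + 9×2 + 14×3 + 13×2 + 12×1 = 134
C: 14×2 + 12×1 + 9×4 + 14×2 + 13×1 + 12×0 = 117
D: 14×3 + 12×2 + 9×1 + 14×1 + 13×3 + 12×3 = 164
E: 14×1 + 12×4 + 9×0 + 14×4 + 13×0 + 12×4 = 166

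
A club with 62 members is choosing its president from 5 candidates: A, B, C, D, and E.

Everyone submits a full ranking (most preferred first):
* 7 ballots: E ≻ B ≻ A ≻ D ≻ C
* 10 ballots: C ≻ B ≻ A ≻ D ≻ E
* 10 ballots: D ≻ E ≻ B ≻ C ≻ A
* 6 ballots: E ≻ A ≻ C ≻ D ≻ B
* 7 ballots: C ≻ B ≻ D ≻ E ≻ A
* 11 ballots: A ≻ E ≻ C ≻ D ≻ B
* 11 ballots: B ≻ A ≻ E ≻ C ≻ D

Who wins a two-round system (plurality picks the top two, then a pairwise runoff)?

E

Round 1 first-place votes: A 11, B 11, C 17, D 10, E 13. C and E advance.
Runoff: C is ranked above E on 17 ballots, E above C on 45.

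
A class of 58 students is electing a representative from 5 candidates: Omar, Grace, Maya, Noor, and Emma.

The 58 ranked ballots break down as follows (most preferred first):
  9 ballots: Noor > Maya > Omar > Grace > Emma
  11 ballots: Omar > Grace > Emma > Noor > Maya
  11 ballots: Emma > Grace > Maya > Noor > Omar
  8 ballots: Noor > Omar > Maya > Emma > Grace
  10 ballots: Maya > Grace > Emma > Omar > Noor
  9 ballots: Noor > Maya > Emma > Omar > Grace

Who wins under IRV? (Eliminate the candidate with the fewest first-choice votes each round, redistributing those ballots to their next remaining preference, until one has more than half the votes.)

Round 1: Omar 11, Grace 0, Maya 10, Noor 26, Emma 11. Grace eliminated.
Round 2: Omar 11, Maya 10, Noor 26, Emma 11. Maya eliminated.
Round 3: Omar 11, Noor 26, Emma 21. Omar eliminated.
Round 4: Noor 26, Emma 32. Emma has a majority (≥30).

Emma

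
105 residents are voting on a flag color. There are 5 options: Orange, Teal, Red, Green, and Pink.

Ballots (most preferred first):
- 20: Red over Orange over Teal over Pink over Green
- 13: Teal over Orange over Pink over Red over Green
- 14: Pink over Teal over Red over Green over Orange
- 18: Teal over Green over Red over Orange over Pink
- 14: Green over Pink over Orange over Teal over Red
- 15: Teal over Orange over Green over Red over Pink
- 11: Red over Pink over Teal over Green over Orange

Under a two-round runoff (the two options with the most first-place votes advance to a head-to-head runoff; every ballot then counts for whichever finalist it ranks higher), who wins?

Teal

Round 1 first-place votes: Orange 0, Teal 46, Red 31, Green 14, Pink 14. Teal and Red advance.
Runoff: Teal is ranked above Red on 74 ballots, Red above Teal on 31.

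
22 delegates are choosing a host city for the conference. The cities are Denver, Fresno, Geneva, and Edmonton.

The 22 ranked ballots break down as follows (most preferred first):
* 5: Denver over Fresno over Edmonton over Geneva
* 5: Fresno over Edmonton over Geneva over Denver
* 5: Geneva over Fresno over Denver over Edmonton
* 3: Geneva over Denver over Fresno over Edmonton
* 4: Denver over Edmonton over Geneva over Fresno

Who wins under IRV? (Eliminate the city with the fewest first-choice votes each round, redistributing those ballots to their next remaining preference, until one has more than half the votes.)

Round 1: Denver 9, Fresno 5, Geneva 8, Edmonton 0. Edmonton eliminated.
Round 2: Denver 9, Fresno 5, Geneva 8. Fresno eliminated.
Round 3: Denver 9, Geneva 13. Geneva has a majority (≥12).

Geneva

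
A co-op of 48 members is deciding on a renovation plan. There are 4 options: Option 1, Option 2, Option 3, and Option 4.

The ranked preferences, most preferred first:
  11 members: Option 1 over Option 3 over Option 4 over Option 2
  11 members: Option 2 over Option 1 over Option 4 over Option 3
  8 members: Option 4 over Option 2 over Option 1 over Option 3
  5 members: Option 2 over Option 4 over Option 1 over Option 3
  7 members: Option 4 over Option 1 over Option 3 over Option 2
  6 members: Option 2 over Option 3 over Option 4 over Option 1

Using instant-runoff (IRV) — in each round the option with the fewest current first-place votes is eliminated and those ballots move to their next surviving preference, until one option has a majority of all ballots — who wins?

Option 4

Round 1: Option 1 11, Option 2 22, Option 3 0, Option 4 15. Option 3 eliminated.
Round 2: Option 1 11, Option 2 22, Option 4 15. Option 1 eliminated.
Round 3: Option 2 22, Option 4 26. Option 4 has a majority (≥25).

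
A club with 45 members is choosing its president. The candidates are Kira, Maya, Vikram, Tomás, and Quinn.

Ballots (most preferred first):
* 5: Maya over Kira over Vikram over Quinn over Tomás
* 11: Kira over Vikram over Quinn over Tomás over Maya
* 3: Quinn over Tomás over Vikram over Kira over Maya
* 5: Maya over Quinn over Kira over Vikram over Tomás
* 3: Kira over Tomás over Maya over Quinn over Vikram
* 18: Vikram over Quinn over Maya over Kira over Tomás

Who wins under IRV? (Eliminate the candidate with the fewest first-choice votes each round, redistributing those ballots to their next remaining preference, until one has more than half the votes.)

Round 1: Kira 14, Maya 10, Vikram 18, Tomás 0, Quinn 3. Tomás eliminated.
Round 2: Kira 14, Maya 10, Vikram 18, Quinn 3. Quinn eliminated.
Round 3: Kira 14, Maya 10, Vikram 21. Maya eliminated.
Round 4: Kira 24, Vikram 21. Kira has a majority (≥23).

Kira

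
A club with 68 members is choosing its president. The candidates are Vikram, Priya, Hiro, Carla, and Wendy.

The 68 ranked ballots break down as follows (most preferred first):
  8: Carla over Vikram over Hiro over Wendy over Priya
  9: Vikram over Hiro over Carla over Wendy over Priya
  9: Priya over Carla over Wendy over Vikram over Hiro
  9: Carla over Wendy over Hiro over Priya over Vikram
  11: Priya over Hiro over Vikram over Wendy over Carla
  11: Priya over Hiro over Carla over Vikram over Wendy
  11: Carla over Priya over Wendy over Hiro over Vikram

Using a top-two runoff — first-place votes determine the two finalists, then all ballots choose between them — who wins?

Carla

Round 1 first-place votes: Vikram 9, Priya 31, Hiro 0, Carla 28, Wendy 0. Priya and Carla advance.
Runoff: Priya is ranked above Carla on 31 ballots, Carla above Priya on 37.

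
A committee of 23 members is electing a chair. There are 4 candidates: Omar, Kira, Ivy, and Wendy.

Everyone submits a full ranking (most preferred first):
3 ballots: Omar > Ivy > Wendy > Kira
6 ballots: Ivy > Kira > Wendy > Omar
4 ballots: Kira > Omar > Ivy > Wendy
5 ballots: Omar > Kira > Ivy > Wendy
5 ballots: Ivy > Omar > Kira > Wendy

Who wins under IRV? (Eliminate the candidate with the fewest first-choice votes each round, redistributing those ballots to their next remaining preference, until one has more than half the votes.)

Omar

Round 1: Omar 8, Kira 4, Ivy 11, Wendy 0. Wendy eliminated.
Round 2: Omar 8, Kira 4, Ivy 11. Kira eliminated.
Round 3: Omar 12, Ivy 11. Omar has a majority (≥12).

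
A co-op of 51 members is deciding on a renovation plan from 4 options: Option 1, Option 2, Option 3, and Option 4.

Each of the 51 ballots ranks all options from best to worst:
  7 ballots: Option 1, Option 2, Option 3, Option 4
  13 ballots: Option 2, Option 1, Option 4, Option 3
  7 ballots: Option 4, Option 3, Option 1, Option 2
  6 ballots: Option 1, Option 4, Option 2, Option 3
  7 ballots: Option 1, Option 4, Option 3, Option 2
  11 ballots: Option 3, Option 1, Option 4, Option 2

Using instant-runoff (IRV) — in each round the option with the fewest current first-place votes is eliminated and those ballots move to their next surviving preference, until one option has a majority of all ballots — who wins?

Round 1: Option 1 20, Option 2 13, Option 3 11, Option 4 7. Option 4 eliminated.
Round 2: Option 1 20, Option 2 13, Option 3 18. Option 2 eliminated.
Round 3: Option 1 33, Option 3 18. Option 1 has a majority (≥26).

Option 1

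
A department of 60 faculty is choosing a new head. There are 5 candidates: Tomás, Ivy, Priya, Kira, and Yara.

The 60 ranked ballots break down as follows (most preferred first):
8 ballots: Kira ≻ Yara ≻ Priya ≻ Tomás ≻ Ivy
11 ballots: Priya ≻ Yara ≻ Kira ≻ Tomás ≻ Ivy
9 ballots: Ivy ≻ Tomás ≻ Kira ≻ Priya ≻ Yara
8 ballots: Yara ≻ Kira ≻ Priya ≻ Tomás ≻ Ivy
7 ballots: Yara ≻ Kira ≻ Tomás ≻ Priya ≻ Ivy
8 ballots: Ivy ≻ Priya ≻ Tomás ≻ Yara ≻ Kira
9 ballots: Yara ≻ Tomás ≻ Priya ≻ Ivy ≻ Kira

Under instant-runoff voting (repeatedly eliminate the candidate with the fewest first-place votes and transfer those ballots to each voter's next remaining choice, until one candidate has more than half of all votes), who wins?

Yara

Round 1: Tomás 0, Ivy 17, Priya 11, Kira 8, Yara 24. Tomás eliminated.
Round 2: Ivy 17, Priya 11, Kira 8, Yara 24. Kira eliminated.
Round 3: Ivy 17, Priya 11, Yara 32. Yara has a majority (≥31).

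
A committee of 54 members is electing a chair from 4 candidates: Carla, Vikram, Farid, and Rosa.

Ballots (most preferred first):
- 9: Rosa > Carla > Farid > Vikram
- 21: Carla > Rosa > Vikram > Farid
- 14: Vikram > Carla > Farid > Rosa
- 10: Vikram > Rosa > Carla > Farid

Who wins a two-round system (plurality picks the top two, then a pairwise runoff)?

Carla

Round 1 first-place votes: Carla 21, Vikram 24, Farid 0, Rosa 9. Vikram and Carla advance.
Runoff: Vikram is ranked above Carla on 24 ballots, Carla above Vikram on 30.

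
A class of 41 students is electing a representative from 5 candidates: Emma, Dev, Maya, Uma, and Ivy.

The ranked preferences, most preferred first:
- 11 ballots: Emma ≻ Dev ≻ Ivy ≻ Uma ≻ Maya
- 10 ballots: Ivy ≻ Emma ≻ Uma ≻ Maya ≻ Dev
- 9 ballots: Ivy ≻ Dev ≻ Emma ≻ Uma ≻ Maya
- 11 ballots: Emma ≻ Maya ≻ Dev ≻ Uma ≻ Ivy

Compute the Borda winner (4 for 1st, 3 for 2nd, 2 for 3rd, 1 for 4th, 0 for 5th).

Emma

Emma: 11×4 + 10×3 + 9×2 + 11×4 = 136
Dev: 11×3 + 10×0 + 9×3 + 11×2 = 82
Maya: 11×0 + 10×1 + 9×0 + 11×3 = 43
Uma: 11×1 + 10×2 + 9×1 + 11×1 = 51
Ivy: 11×2 + 10×4 + 9×4 + 11×0 = 98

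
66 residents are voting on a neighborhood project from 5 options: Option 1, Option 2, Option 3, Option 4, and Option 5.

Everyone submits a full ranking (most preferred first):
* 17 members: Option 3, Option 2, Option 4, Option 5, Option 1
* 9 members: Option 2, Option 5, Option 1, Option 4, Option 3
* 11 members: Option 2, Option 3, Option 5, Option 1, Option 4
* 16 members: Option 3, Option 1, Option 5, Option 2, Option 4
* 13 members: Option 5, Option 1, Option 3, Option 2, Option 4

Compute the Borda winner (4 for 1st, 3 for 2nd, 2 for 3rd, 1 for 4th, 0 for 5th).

Option 1: 17×0 + 9×2 + 11×1 + 16×3 + 13×3 = 116
Option 2: 17×3 + 9×4 + 11×4 + 16×1 + 13×1 = 160
Option 3: 17×4 + 9×0 + 11×3 + 16×4 + 13×2 = 191
Option 4: 17×2 + 9×1 + 11×0 + 16×0 + 13×0 = 43
Option 5: 17×1 + 9×3 + 11×2 + 16×2 + 13×4 = 150

Option 3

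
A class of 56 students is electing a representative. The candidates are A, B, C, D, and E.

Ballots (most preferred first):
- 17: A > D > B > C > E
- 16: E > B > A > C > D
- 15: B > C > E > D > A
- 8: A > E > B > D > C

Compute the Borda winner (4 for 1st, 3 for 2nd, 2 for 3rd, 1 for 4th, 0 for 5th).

B

A: 17×4 + 16×2 + 15×0 + 8×4 = 132
B: 17×2 + 16×3 + 15×4 + 8×2 = 158
C: 17×1 + 16×1 + 15×3 + 8×0 = 78
D: 17×3 + 16×0 + 15×1 + 8×1 = 74
E: 17×0 + 16×4 + 15×2 + 8×3 = 118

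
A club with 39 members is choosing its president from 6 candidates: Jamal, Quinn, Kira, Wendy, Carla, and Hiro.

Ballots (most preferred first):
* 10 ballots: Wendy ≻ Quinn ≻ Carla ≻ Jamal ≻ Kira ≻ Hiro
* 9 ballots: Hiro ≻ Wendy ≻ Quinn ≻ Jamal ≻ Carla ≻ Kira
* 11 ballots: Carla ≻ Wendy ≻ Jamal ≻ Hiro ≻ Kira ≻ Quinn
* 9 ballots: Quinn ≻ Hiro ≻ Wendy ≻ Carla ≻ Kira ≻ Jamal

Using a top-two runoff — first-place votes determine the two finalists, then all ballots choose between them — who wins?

Wendy

Round 1 first-place votes: Jamal 0, Quinn 9, Kira 0, Wendy 10, Carla 11, Hiro 9. Carla and Wendy advance.
Runoff: Carla is ranked above Wendy on 11 ballots, Wendy above Carla on 28.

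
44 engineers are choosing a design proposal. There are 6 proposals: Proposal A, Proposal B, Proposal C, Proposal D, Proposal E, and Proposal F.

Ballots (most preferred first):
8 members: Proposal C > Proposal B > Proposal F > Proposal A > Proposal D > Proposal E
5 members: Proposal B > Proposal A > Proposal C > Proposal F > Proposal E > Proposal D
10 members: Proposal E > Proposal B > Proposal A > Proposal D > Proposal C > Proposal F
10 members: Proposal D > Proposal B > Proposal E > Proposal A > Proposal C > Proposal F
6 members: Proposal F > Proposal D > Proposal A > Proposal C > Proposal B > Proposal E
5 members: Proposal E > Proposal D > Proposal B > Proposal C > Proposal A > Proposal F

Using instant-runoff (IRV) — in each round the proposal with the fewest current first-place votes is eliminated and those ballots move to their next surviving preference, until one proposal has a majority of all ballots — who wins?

Round 1: Proposal A 0, Proposal B 5, Proposal C 8, Proposal D 10, Proposal E 15, Proposal F 6. Proposal A eliminated.
Round 2: Proposal B 5, Proposal C 8, Proposal D 10, Proposal E 15, Proposal F 6. Proposal B eliminated.
Round 3: Proposal C 13, Proposal D 10, Proposal E 15, Proposal F 6. Proposal F eliminated.
Round 4: Proposal C 13, Proposal D 16, Proposal E 15. Proposal C eliminated.
Round 5: Proposal D 24, Proposal E 20. Proposal D has a majority (≥23).

Proposal D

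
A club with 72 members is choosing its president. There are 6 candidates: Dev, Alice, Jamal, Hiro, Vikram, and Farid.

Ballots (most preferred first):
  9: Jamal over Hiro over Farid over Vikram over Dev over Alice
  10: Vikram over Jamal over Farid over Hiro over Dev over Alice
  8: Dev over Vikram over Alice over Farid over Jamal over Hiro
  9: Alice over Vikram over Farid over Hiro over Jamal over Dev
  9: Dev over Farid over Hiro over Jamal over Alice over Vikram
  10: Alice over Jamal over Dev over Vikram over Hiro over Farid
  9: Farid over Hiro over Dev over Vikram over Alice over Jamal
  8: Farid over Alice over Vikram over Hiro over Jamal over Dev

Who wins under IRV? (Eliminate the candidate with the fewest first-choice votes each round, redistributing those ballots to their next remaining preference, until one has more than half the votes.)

Round 1: Dev 17, Alice 19, Jamal 9, Hiro 0, Vikram 10, Farid 17. Hiro eliminated.
Round 2: Dev 17, Alice 19, Jamal 9, Vikram 10, Farid 17. Jamal eliminated.
Round 3: Dev 17, Alice 19, Vikram 10, Farid 26. Vikram eliminated.
Round 4: Dev 17, Alice 19, Farid 36. Dev eliminated.
Round 5: Alice 27, Farid 45. Farid has a majority (≥37).

Farid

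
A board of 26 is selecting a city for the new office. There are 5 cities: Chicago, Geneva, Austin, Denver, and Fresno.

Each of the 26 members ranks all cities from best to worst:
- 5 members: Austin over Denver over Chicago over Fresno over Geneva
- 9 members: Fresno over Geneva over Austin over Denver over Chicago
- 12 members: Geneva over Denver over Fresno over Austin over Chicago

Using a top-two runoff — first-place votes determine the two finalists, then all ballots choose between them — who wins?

Round 1 first-place votes: Chicago 0, Geneva 12, Austin 5, Denver 0, Fresno 9. Geneva and Fresno advance.
Runoff: Geneva is ranked above Fresno on 12 ballots, Fresno above Geneva on 14.

Fresno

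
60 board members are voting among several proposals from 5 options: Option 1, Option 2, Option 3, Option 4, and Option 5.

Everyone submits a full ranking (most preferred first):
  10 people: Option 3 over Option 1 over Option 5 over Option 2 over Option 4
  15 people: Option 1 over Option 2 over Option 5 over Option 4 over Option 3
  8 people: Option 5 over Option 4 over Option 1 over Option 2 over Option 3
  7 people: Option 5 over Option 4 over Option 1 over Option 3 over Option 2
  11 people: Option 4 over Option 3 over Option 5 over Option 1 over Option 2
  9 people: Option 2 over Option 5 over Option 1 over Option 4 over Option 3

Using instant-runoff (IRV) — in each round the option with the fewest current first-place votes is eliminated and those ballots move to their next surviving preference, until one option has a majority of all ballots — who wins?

Round 1: Option 1 15, Option 2 9, Option 3 10, Option 4 11, Option 5 15. Option 2 eliminated.
Round 2: Option 1 15, Option 3 10, Option 4 11, Option 5 24. Option 3 eliminated.
Round 3: Option 1 25, Option 4 11, Option 5 24. Option 4 eliminated.
Round 4: Option 1 25, Option 5 35. Option 5 has a majority (≥31).

Option 5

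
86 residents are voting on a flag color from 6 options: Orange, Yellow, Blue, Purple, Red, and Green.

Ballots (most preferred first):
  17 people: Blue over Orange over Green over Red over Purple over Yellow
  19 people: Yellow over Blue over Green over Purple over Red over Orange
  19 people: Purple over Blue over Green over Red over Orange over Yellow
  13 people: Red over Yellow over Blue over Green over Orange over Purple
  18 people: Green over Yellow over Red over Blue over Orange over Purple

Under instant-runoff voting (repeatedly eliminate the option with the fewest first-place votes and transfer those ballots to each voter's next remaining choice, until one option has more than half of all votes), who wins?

Green

Round 1: Orange 0, Yellow 19, Blue 17, Purple 19, Red 13, Green 18. Orange eliminated.
Round 2: Yellow 19, Blue 17, Purple 19, Red 13, Green 18. Red eliminated.
Round 3: Yellow 32, Blue 17, Purple 19, Green 18. Blue eliminated.
Round 4: Yellow 32, Purple 19, Green 35. Purple eliminated.
Round 5: Yellow 32, Green 54. Green has a majority (≥44).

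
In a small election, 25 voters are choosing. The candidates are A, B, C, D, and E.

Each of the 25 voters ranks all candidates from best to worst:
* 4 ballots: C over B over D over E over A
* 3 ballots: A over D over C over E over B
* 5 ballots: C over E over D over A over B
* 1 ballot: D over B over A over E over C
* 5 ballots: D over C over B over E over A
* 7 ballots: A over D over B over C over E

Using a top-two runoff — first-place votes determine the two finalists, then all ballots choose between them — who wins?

Round 1 first-place votes: A 10, B 0, C 9, D 6, E 0. A and C advance.
Runoff: A is ranked above C on 11 ballots, C above A on 14.

C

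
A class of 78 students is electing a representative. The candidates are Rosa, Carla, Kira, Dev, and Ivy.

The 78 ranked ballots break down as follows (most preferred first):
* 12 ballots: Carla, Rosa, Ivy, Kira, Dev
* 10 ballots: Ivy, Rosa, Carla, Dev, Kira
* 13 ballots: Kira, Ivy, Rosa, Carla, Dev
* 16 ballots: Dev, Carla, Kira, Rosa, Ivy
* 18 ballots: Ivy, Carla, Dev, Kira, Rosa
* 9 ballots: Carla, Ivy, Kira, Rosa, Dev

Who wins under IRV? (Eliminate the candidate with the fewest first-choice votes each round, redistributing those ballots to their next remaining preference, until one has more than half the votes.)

Ivy

Round 1: Rosa 0, Carla 21, Kira 13, Dev 16, Ivy 28. Rosa eliminated.
Round 2: Carla 21, Kira 13, Dev 16, Ivy 28. Kira eliminated.
Round 3: Carla 21, Dev 16, Ivy 41. Ivy has a majority (≥40).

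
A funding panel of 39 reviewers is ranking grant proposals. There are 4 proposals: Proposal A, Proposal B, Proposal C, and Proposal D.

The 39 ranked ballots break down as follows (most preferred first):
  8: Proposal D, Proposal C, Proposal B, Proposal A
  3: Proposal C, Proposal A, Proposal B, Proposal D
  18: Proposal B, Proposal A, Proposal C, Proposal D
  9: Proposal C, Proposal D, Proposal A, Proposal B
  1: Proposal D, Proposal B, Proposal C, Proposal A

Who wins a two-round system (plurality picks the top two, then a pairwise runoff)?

Round 1 first-place votes: Proposal A 0, Proposal B 18, Proposal C 12, Proposal D 9. Proposal B and Proposal C advance.
Runoff: Proposal B is ranked above Proposal C on 19 ballots, Proposal C above Proposal B on 20.

Proposal C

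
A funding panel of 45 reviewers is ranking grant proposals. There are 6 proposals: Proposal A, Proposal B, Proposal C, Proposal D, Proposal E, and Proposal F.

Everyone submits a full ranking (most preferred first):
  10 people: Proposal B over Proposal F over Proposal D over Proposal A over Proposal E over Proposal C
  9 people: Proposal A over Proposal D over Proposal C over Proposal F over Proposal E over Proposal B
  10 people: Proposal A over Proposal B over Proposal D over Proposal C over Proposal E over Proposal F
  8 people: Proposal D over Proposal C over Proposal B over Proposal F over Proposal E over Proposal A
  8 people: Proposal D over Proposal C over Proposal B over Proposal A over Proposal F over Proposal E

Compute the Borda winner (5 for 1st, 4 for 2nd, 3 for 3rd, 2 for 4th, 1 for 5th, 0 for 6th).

Proposal A: 10×2 + 9×5 + 10×5 + 8×0 + 8×2 = 131
Proposal B: 10×5 + 9×0 + 10×4 + 8×3 + 8×3 = 138
Proposal C: 10×0 + 9×3 + 10×2 + 8×4 + 8×4 = 111
Proposal D: 10×3 + 9×4 + 10×3 + 8×5 + 8×5 = 176
Proposal E: 10×1 + 9×1 + 10×1 + 8×1 + 8×0 = 37
Proposal F: 10×4 + 9×2 + 10×0 + 8×2 + 8×1 = 82

Proposal D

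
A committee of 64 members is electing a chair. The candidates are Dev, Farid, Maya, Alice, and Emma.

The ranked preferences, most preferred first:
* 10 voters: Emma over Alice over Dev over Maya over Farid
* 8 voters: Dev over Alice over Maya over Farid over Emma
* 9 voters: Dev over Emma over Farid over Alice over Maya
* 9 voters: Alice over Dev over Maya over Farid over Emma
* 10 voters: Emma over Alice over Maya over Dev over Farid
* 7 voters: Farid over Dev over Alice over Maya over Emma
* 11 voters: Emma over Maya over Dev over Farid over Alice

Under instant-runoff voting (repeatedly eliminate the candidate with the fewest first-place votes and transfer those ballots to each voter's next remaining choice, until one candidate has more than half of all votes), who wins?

Dev

Round 1: Dev 17, Farid 7, Maya 0, Alice 9, Emma 31. Maya eliminated.
Round 2: Dev 17, Farid 7, Alice 9, Emma 31. Farid eliminated.
Round 3: Dev 24, Alice 9, Emma 31. Alice eliminated.
Round 4: Dev 33, Emma 31. Dev has a majority (≥33).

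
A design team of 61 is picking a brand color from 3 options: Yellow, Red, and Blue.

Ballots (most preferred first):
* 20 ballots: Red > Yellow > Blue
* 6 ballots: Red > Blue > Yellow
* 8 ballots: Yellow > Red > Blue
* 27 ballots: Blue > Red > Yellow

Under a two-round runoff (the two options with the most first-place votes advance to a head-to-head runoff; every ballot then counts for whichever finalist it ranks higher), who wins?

Red

Round 1 first-place votes: Yellow 8, Red 26, Blue 27. Blue and Red advance.
Runoff: Blue is ranked above Red on 27 ballots, Red above Blue on 34.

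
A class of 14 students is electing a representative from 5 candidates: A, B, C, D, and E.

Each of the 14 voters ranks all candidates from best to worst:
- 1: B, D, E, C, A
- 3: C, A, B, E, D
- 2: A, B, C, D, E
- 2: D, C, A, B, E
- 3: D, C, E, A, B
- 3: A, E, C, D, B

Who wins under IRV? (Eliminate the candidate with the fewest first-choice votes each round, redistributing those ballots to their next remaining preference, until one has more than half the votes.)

Round 1: A 5, B 1, C 3, D 5, E 0. E eliminated.
Round 2: A 5, B 1, C 3, D 5. B eliminated.
Round 3: A 5, C 3, D 6. C eliminated.
Round 4: A 8, D 6. A has a majority (≥8).

A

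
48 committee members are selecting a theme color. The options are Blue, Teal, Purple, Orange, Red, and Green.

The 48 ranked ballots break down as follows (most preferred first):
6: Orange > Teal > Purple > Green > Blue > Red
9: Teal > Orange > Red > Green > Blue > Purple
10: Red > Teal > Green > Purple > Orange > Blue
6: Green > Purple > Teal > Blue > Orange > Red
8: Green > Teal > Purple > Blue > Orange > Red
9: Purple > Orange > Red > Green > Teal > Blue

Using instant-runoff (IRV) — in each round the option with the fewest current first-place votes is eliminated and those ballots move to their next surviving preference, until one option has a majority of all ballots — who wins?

Teal

Round 1: Blue 0, Teal 9, Purple 9, Orange 6, Red 10, Green 14. Blue eliminated.
Round 2: Teal 9, Purple 9, Orange 6, Red 10, Green 14. Orange eliminated.
Round 3: Teal 15, Purple 9, Red 10, Green 14. Purple eliminated.
Round 4: Teal 15, Red 19, Green 14. Green eliminated.
Round 5: Teal 29, Red 19. Teal has a majority (≥25).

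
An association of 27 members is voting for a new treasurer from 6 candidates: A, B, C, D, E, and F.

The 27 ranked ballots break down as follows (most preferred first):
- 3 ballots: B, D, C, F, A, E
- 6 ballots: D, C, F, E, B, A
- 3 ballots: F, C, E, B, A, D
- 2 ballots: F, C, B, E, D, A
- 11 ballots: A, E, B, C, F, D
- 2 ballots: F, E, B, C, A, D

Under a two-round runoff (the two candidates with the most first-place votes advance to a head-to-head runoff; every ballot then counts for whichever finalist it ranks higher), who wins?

Round 1 first-place votes: A 11, B 3, C 0, D 6, E 0, F 7. A and F advance.
Runoff: A is ranked above F on 11 ballots, F above A on 16.

F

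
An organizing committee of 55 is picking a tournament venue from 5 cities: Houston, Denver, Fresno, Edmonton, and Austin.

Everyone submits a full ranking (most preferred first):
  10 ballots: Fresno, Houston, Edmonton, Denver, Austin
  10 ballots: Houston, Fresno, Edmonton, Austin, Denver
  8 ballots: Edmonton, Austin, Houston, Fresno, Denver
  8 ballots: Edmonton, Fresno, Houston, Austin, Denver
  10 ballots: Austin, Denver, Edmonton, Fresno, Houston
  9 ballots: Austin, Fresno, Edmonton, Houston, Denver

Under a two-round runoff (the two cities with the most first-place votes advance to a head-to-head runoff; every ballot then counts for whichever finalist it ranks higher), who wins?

Round 1 first-place votes: Houston 10, Denver 0, Fresno 10, Edmonton 16, Austin 19. Austin and Edmonton advance.
Runoff: Austin is ranked above Edmonton on 19 ballots, Edmonton above Austin on 36.

Edmonton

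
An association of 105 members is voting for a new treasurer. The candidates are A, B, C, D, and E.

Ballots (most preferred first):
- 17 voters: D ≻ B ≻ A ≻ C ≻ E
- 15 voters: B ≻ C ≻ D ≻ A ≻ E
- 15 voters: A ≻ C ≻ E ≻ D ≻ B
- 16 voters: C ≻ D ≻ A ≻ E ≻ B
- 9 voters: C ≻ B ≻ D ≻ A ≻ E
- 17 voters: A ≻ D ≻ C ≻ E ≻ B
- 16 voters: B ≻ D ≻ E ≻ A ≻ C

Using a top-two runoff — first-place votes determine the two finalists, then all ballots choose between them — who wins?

Round 1 first-place votes: A 32, B 31, C 25, D 17, E 0. A and B advance.
Runoff: A is ranked above B on 48 ballots, B above A on 57.

B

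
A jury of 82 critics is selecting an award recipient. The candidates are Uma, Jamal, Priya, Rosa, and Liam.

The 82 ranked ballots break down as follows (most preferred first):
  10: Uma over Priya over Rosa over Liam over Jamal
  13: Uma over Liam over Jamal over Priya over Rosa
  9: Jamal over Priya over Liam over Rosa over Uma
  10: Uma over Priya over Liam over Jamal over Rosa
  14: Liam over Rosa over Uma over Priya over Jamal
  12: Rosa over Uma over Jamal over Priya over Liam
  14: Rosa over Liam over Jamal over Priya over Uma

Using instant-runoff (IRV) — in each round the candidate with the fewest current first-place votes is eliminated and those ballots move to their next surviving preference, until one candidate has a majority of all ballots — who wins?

Rosa

Round 1: Uma 33, Jamal 9, Priya 0, Rosa 26, Liam 14. Priya eliminated.
Round 2: Uma 33, Jamal 9, Rosa 26, Liam 14. Jamal eliminated.
Round 3: Uma 33, Rosa 26, Liam 23. Liam eliminated.
Round 4: Uma 33, Rosa 49. Rosa has a majority (≥42).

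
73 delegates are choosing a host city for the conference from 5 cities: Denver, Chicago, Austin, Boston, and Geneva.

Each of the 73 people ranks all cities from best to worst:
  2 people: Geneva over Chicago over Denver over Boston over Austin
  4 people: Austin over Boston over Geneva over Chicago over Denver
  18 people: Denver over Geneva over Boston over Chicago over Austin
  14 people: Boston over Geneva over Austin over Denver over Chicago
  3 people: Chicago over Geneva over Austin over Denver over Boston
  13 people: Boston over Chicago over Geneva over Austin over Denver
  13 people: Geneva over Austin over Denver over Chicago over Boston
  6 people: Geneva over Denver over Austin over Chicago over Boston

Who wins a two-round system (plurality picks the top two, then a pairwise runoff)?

Geneva

Round 1 first-place votes: Denver 18, Chicago 3, Austin 4, Boston 27, Geneva 21. Boston and Geneva advance.
Runoff: Boston is ranked above Geneva on 31 ballots, Geneva above Boston on 42.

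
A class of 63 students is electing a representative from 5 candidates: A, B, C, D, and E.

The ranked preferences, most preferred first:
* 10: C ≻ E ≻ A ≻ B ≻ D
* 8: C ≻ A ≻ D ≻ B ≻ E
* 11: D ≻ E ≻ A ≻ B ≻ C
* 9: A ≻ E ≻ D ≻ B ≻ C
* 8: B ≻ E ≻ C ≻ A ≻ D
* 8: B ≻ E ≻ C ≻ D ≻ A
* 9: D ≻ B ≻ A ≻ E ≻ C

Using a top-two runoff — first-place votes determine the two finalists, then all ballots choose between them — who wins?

C

Round 1 first-place votes: A 9, B 16, C 18, D 20, E 0. D and C advance.
Runoff: D is ranked above C on 29 ballots, C above D on 34.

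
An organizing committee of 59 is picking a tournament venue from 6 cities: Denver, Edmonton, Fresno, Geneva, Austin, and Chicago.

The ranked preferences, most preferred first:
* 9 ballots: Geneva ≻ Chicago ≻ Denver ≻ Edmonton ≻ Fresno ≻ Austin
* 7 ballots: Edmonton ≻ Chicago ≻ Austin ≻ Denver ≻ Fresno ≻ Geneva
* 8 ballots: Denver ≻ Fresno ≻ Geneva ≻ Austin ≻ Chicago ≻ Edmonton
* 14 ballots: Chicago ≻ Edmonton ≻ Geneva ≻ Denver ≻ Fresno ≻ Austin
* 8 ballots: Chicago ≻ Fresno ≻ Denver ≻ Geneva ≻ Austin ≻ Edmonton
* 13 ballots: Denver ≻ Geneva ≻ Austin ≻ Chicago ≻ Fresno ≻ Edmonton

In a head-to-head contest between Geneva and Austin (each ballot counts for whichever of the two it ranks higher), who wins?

Geneva is ranked above Austin on 52 ballots; Austin above Geneva on 7.

Geneva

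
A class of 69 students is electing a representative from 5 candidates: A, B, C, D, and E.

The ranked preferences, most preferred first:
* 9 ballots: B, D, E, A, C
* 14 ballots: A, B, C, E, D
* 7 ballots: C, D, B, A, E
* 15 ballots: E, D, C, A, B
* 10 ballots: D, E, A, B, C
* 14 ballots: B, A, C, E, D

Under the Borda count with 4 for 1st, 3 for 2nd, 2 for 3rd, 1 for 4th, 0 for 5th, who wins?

B

A: 9×1 + 14×4 + 7×1 + 15×1 + 10×2 + 14×3 = 149
B: 9×4 + 14×3 + 7×2 + 15×0 + 10×1 + 14×4 = 158
C: 9×0 + 14×2 + 7×4 + 15×2 + 10×0 + 14×2 = 114
D: 9×3 + 14×0 + 7×3 + 15×3 + 10×4 + 14×0 = 133
E: 9×2 + 14×1 + 7×0 + 15×4 + 10×3 + 14×1 = 136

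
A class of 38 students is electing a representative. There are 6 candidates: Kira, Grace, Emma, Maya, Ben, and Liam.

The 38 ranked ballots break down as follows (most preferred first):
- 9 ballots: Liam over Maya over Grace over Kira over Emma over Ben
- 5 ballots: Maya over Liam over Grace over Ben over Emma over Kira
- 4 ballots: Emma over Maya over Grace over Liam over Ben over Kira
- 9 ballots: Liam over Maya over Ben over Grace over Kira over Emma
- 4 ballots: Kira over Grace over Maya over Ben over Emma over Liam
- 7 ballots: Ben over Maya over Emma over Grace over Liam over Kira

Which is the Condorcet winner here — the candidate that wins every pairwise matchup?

Maya

Maya vs Kira: 34–4
Maya vs Grace: 34–4
Maya vs Emma: 34–4
Maya vs Ben: 31–7
Maya vs Liam: 20–18
Maya beats every other candidate.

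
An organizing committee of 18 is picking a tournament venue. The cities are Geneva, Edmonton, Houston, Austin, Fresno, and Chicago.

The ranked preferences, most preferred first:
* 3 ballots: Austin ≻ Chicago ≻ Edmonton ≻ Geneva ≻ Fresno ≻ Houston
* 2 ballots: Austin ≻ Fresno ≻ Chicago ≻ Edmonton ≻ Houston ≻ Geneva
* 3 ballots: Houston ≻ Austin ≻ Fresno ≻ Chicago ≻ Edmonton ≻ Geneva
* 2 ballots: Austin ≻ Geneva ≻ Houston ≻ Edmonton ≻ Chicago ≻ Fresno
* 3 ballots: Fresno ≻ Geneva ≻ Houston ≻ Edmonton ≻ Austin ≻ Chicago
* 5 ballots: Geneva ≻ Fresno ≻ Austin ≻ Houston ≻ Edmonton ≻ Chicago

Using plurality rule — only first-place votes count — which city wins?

First-place votes: Geneva 5, Edmonton 0, Houston 3, Austin 7, Fresno 3, Chicago 0.

Austin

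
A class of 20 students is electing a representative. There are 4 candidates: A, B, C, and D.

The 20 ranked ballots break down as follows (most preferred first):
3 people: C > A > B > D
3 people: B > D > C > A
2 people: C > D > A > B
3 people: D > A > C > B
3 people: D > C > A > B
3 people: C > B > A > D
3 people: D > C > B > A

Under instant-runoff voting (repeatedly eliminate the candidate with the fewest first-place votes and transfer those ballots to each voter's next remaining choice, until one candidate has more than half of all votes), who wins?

D

Round 1: A 0, B 3, C 8, D 9. A eliminated.
Round 2: B 3, C 8, D 9. B eliminated.
Round 3: C 8, D 12. D has a majority (≥11).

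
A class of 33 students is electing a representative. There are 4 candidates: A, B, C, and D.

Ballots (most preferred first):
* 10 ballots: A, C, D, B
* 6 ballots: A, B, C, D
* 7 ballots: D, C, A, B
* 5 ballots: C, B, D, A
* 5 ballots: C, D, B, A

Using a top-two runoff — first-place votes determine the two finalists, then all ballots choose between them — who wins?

C

Round 1 first-place votes: A 16, B 0, C 10, D 7. A and C advance.
Runoff: A is ranked above C on 16 ballots, C above A on 17.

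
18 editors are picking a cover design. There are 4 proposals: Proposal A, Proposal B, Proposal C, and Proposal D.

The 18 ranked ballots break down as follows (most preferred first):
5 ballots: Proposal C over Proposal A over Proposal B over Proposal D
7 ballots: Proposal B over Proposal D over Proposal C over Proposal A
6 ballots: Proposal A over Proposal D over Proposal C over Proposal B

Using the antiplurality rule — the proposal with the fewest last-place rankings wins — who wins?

Proposal C

Last-place votes: Proposal A 7, Proposal B 6, Proposal C 0, Proposal D 5.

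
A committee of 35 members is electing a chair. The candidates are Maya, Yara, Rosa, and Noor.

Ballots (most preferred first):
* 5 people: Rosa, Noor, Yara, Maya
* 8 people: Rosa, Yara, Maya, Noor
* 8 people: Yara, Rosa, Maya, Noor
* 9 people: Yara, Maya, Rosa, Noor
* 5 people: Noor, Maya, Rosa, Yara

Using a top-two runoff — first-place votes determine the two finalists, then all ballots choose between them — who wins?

Round 1 first-place votes: Maya 0, Yara 17, Rosa 13, Noor 5. Yara and Rosa advance.
Runoff: Yara is ranked above Rosa on 17 ballots, Rosa above Yara on 18.

Rosa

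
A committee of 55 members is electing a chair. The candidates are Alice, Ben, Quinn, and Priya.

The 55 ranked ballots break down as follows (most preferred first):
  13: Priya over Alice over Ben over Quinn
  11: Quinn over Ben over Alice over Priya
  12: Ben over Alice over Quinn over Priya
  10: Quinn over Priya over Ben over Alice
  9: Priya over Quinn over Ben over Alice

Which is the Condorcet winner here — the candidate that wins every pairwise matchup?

Quinn vs Alice: 30–25
Quinn vs Ben: 30–25
Quinn vs Priya: 33–22
Quinn beats every other candidate.

Quinn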